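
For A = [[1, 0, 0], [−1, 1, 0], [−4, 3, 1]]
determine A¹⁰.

A = I + N where N = [[0, 0, 0], [−1, 0, 0], [−4, 3, 0]] is strictly lower-triangular, so N³ = 0.
(I + N)¹⁰ = I + 10·N + 45·N² = [[1, 0, 0], [−10, 1, 0], [−175, 30, 1]].

[[1, 0, 0], [−10, 1, 0], [−175, 30, 1]]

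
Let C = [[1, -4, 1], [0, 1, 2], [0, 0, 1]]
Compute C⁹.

C = I + N where N = [[0, -4, 1], [0, 0, 2], [0, 0, 0]] is strictly upper-triangular, so N³ = 0.
(I + N)⁹ = I + 9·N + 36·N² = [[1, -36, -279], [0, 1, 18], [0, 0, 1]].

[[1, -36, -279], [0, 1, 18], [0, 0, 1]]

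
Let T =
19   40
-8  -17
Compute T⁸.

tr T = 2 and det T = -3, so the characteristic polynomial is λ² − (2)λ + (-3) with roots 3 and -1.
Eigenvectors give P = [[5, -2], [-2, 1]] with P⁻¹ = [[1, 2], [2, 5]], and T = P·diag(3, -1)·P⁻¹.
Then T⁸ = P·diag(6561, 1)·P⁻¹ = [[32805, -2], [-13122, 1]] · [[1, 2], [2, 5]] = [[32801, 65600], [-13120, -26239]].

[[32801, 65600], [-13120, -26239]]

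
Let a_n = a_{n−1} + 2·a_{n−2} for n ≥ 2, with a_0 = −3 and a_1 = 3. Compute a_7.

With companion matrix B = [[1, 2], [1, 0]], [a_n, a_{n−1}]ᵀ = B·[a_{n−1}, a_{n−2}]ᵀ, so [a_7, a_6]ᵀ = B⁶·[a_1, a_0]ᵀ.
B⁶ = [[43, 42], [21, 22]], giving [a_7, a_6]ᵀ = [[3], [−3]].

3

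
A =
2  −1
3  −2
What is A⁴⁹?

A² = I (check: tr A = 0 and det A = −1), so A⁴⁹ = A since 49 is odd.

[[2, −1], [3, −2]]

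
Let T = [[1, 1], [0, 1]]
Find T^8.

[[1, 8], [0, 1]]

T = I + N where N = [[0, 1], [0, 0]] is strictly upper-triangular, so N^2 = 0.
(I + N)^8 = I + 8·N = [[1, 8], [0, 1]].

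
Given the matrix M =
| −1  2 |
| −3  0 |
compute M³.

M² = [[−5, −2], [3, −6]]
M³ = [[11, −10], [15, 6]]

[[11, −10], [15, 6]]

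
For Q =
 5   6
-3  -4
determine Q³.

[[17, 18], [-9, -10]]

tr Q = 1 and det Q = -2, so the characteristic polynomial is λ² − (1)λ + (-2) with roots 2 and -1.
Eigenvectors give P = [[2, -1], [-1, 1]] with P⁻¹ = [[1, 1], [1, 2]], and Q = P·diag(2, -1)·P⁻¹.
Then Q³ = P·diag(8, -1)·P⁻¹ = [[16, 1], [-8, -1]] · [[1, 1], [1, 2]] = [[17, 18], [-9, -10]].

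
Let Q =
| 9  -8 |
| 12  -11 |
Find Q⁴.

tr Q = -2 and det Q = -3, so the characteristic polynomial is λ² − (-2)λ + (-3) with roots 1 and -3.
Eigenvectors give P = [[1, -2], [1, -3]] with P⁻¹ = [[3, -2], [1, -1]], and Q = P·diag(1, -3)·P⁻¹.
Then Q⁴ = P·diag(1, 81)·P⁻¹ = [[1, -162], [1, -243]] · [[3, -2], [1, -1]] = [[-159, 160], [-240, 241]].

[[-159, 160], [-240, 241]]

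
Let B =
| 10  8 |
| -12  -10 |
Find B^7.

tr B = 0 and det B = -4, so the characteristic polynomial is λ² − (0)λ + (-4) with roots -2 and 2.
Eigenvectors give P = [[-2, -1], [3, 1]] with P⁻¹ = [[1, 1], [-3, -2]], and B = P·diag(-2, 2)·P⁻¹.
Then B^7 = P·diag(-128, 128)·P⁻¹ = [[256, -128], [-384, 128]] · [[1, 1], [-3, -2]] = [[640, 512], [-768, -640]].

[[640, 512], [-768, -640]]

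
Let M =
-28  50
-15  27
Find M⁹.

tr M = -1 and det M = -6, so the characteristic polynomial is λ² − (-1)λ + (-6) with roots 2 and -3.
Eigenvectors give P = [[-5, 2], [-3, 1]] with P⁻¹ = [[1, -2], [3, -5]], and M = P·diag(2, -3)·P⁻¹.
Then M⁹ = P·diag(512, -19683)·P⁻¹ = [[-2560, -39366], [-1536, -19683]] · [[1, -2], [3, -5]] = [[-120658, 201950], [-60585, 101487]].

[[-120658, 201950], [-60585, 101487]]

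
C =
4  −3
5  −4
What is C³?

C² = I (check: tr C = 0 and det C = −1), so C³ = C since 3 is odd.

[[4, −3], [5, −4]]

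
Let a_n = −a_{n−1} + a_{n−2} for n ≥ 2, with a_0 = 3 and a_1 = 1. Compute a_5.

−4

With companion matrix T = [[−1, 1], [1, 0]], [a_n, a_{n−1}]ᵀ = T·[a_{n−1}, a_{n−2}]ᵀ, so [a_5, a_4]ᵀ = T⁴·[a_1, a_0]ᵀ.
T⁴ = [[5, −3], [−3, 2]], giving [a_5, a_4]ᵀ = [[−4], [3]].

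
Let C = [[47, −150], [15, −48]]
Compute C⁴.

tr C = −1 and det C = −6, so the characteristic polynomial is λ² − (−1)λ + (−6) with roots 2 and −3.
Eigenvectors give P = [[10, 3], [3, 1]] with P⁻¹ = [[1, −3], [−3, 10]], and C = P·diag(2, −3)·P⁻¹.
Then C⁴ = P·diag(16, 81)·P⁻¹ = [[160, 243], [48, 81]] · [[1, −3], [−3, 10]] = [[−569, 1950], [−195, 666]].

[[−569, 1950], [−195, 666]]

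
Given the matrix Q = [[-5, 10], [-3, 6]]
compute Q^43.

Q² = Q (a projection; rank 1, trace 1), so Q^43 = Q.

[[-5, 10], [-3, 6]]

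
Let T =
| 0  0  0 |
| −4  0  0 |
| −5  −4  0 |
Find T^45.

[[0, 0, 0], [0, 0, 0], [0, 0, 0]]

T is strictly triangular, hence nilpotent: T^3 = 0, so T^45 = 0.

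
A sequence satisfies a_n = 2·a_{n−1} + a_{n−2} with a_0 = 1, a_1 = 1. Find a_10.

3363

With companion matrix A = [[2, 1], [1, 0]], [a_n, a_{n−1}]ᵀ = A·[a_{n−1}, a_{n−2}]ᵀ, so [a_10, a_9]ᵀ = A^9·[a_1, a_0]ᵀ.
A^9 = [[2378, 985], [985, 408]], giving [a_10, a_9]ᵀ = [[3363], [1393]].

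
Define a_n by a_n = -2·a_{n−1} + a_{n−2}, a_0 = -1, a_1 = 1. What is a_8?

-577

With companion matrix Q = [[-2, 1], [1, 0]], [a_n, a_{n−1}]ᵀ = Q·[a_{n−1}, a_{n−2}]ᵀ, so [a_8, a_7]ᵀ = Q⁷·[a_1, a_0]ᵀ.
Q⁷ = [[-408, 169], [169, -70]], giving [a_8, a_7]ᵀ = [[-577], [239]].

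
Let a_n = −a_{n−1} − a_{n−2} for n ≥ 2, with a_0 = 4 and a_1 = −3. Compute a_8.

With companion matrix A = [[−1, −1], [1, 0]], [a_n, a_{n−1}]ᵀ = A·[a_{n−1}, a_{n−2}]ᵀ, so [a_8, a_7]ᵀ = A^7·[a_1, a_0]ᵀ.
A^7 = [[−1, −1], [1, 0]], giving [a_8, a_7]ᵀ = [[−1], [−3]].

−1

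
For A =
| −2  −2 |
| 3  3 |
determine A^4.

A² = A (a projection; rank 1, trace 1), so A^4 = A.

[[−2, −2], [3, 3]]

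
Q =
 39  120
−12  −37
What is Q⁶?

tr Q = 2 and det Q = −3, so the characteristic polynomial is λ² − (2)λ + (−3) with roots 3 and −1.
Eigenvectors give P = [[10, −3], [−3, 1]] with P⁻¹ = [[1, 3], [3, 10]], and Q = P·diag(3, −1)·P⁻¹.
Then Q⁶ = P·diag(729, 1)·P⁻¹ = [[7290, −3], [−2187, 1]] · [[1, 3], [3, 10]] = [[7281, 21840], [−2184, −6551]].

[[7281, 21840], [−2184, −6551]]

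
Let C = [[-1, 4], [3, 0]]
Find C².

[[13, -4], [-3, 12]]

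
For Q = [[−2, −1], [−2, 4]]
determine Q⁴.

Q² = [[6, −2], [−4, 18]]
Q³ = [[−8, −14], [−28, 76]]
Q⁴ = [[44, −48], [−96, 332]]

[[44, −48], [−96, 332]]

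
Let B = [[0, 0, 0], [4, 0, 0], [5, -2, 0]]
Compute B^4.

[[0, 0, 0], [0, 0, 0], [0, 0, 0]]

B is strictly triangular, hence nilpotent: B^3 = 0, so B^4 = 0.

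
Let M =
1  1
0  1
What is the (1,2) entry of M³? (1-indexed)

3

M = I + N where N = [[0, 1], [0, 0]] is strictly upper-triangular, so N² = 0.
(I + N)³ = I + 3·N = [[1, 3], [0, 1]].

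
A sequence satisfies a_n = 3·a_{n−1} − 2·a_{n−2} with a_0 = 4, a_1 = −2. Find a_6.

With companion matrix C = [[3, −2], [1, 0]], [a_n, a_{n−1}]ᵀ = C·[a_{n−1}, a_{n−2}]ᵀ, so [a_6, a_5]ᵀ = C⁵·[a_1, a_0]ᵀ.
C⁵ = [[63, −62], [31, −30]], giving [a_6, a_5]ᵀ = [[−374], [−182]].

−374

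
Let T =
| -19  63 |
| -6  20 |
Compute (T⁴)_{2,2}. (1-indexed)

106

tr T = 1 and det T = -2, so the characteristic polynomial is λ² − (1)λ + (-2) with roots -1 and 2.
Eigenvectors give P = [[-7, -3], [-2, -1]] with P⁻¹ = [[-1, 3], [2, -7]], and T = P·diag(-1, 2)·P⁻¹.
Then T⁴ = P·diag(1, 16)·P⁻¹ = [[-7, -48], [-2, -16]] · [[-1, 3], [2, -7]] = [[-89, 315], [-30, 106]].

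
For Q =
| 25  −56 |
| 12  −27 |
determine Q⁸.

tr Q = −2 and det Q = −3, so the characteristic polynomial is λ² − (−2)λ + (−3) with roots 1 and −3.
Eigenvectors give P = [[−7, 2], [−3, 1]] with P⁻¹ = [[−1, 2], [−3, 7]], and Q = P·diag(1, −3)·P⁻¹.
Then Q⁸ = P·diag(1, 6561)·P⁻¹ = [[−7, 13122], [−3, 6561]] · [[−1, 2], [−3, 7]] = [[−39359, 91840], [−19680, 45921]].

[[−39359, 91840], [−19680, 45921]]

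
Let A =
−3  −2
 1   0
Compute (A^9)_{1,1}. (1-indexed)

−1023

tr A = −3 and det A = 2, so the characteristic polynomial is λ² − (−3)λ + (2) with roots −2 and −1.
Eigenvectors give P = [[2, −1], [−1, 1]] with P⁻¹ = [[1, 1], [1, 2]], and A = P·diag(−2, −1)·P⁻¹.
Then A^9 = P·diag(−512, −1)·P⁻¹ = [[−1024, 1], [512, −1]] · [[1, 1], [1, 2]] = [[−1023, −1022], [511, 510]].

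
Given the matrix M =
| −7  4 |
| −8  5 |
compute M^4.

tr M = −2 and det M = −3, so the characteristic polynomial is λ² − (−2)λ + (−3) with roots −3 and 1.
Eigenvectors give P = [[1, −1], [1, −2]] with P⁻¹ = [[2, −1], [1, −1]], and M = P·diag(−3, 1)·P⁻¹.
Then M^4 = P·diag(81, 1)·P⁻¹ = [[81, −1], [81, −2]] · [[2, −1], [1, −1]] = [[161, −80], [160, −79]].

[[161, −80], [160, −79]]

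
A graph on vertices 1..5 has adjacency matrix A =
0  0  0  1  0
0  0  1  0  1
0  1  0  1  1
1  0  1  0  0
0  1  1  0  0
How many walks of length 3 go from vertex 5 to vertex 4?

The number of length-3 walks from vertex 5 to vertex 4 is entry (5,4) of A³, where A is the adjacency matrix.
A² = [[1, 0, 1, 0, 0], [0, 2, 1, 1, 1], [1, 1, 3, 0, 1], [0, 1, 0, 2, 1], [0, 1, 1, 1, 2]]
A³ = [[0, 1, 0, 2, 1], [1, 2, 4, 1, 3], [0, 4, 2, 4, 4], [2, 1, 4, 0, 1], [1, 3, 4, 1, 2]]

1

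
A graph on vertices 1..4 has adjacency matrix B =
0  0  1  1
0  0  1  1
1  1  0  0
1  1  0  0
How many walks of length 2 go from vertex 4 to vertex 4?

The number of length-2 walks from vertex 4 to vertex 4 is entry (4,4) of B^2, where B is the adjacency matrix.
B^2 = [[2, 2, 0, 0], [2, 2, 0, 0], [0, 0, 2, 2], [0, 0, 2, 2]]

2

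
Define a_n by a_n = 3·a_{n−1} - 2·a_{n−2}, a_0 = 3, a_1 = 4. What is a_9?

With companion matrix A = [[3, -2], [1, 0]], [a_n, a_{n−1}]ᵀ = A·[a_{n−1}, a_{n−2}]ᵀ, so [a_9, a_8]ᵀ = A⁸·[a_1, a_0]ᵀ.
A⁸ = [[511, -510], [255, -254]], giving [a_9, a_8]ᵀ = [[514], [258]].

514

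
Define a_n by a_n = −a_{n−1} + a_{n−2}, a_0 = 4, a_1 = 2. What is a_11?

−42

With companion matrix T = [[−1, 1], [1, 0]], [a_n, a_{n−1}]ᵀ = T·[a_{n−1}, a_{n−2}]ᵀ, so [a_11, a_10]ᵀ = T¹⁰·[a_1, a_0]ᵀ.
T¹⁰ = [[89, −55], [−55, 34]], giving [a_11, a_10]ᵀ = [[−42], [26]].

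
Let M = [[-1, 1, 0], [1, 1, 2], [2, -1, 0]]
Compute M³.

[[2, 0, 0], [0, 2, 0], [0, 0, 2]]

M² = [[2, 0, 2], [4, 0, 2], [-3, 1, -2]]
M³ = [[2, 0, 0], [0, 2, 0], [0, 0, 2]]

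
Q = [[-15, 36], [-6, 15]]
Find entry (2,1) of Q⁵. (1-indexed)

-486

tr Q = 0 and det Q = -9, so the characteristic polynomial is λ² − (0)λ + (-9) with roots 3 and -3.
Eigenvectors give P = [[2, 3], [1, 1]] with P⁻¹ = [[-1, 3], [1, -2]], and Q = P·diag(3, -3)·P⁻¹.
Then Q⁵ = P·diag(243, -243)·P⁻¹ = [[486, -729], [243, -243]] · [[-1, 3], [1, -2]] = [[-1215, 2916], [-486, 1215]].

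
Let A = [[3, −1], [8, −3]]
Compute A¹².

A² = I (check: tr A = 0 and det A = −1), so A¹² = I since 12 is even.

[[1, 0], [0, 1]]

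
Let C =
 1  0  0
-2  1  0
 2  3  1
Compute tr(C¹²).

3

C = I + N where N = [[0, 0, 0], [-2, 0, 0], [2, 3, 0]] is strictly lower-triangular, so N³ = 0.
(I + N)¹² = I + 12·N + 66·N² = [[1, 0, 0], [-24, 1, 0], [-372, 36, 1]].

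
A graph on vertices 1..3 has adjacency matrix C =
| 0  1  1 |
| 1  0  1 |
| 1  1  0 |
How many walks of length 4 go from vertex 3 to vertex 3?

The number of length-4 walks from vertex 3 to vertex 3 is entry (3,3) of C⁴, where C is the adjacency matrix.
C² = [[2, 1, 1], [1, 2, 1], [1, 1, 2]]
C³ = [[2, 3, 3], [3, 2, 3], [3, 3, 2]]
C⁴ = [[6, 5, 5], [5, 6, 5], [5, 5, 6]]

6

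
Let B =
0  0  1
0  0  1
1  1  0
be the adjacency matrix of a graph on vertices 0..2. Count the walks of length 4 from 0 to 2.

The number of length-4 walks from vertex 0 to vertex 2 is entry (0,2) of B⁴, where B is the adjacency matrix.
B² = [[1, 1, 0], [1, 1, 0], [0, 0, 2]]
B³ = [[0, 0, 2], [0, 0, 2], [2, 2, 0]]
B⁴ = [[2, 2, 0], [2, 2, 0], [0, 0, 4]]

0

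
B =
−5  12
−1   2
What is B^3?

tr B = −3 and det B = 2, so the characteristic polynomial is λ² − (−3)λ + (2) with roots −1 and −2.
Eigenvectors give P = [[3, −4], [1, −1]] with P⁻¹ = [[−1, 4], [−1, 3]], and B = P·diag(−1, −2)·P⁻¹.
Then B^3 = P·diag(−1, −8)·P⁻¹ = [[−3, 32], [−1, 8]] · [[−1, 4], [−1, 3]] = [[−29, 84], [−7, 20]].

[[−29, 84], [−7, 20]]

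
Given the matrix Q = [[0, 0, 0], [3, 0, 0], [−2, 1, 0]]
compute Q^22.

[[0, 0, 0], [0, 0, 0], [0, 0, 0]]

Q is strictly triangular, hence nilpotent: Q^3 = 0, so Q^22 = 0.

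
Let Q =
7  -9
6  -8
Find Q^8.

[[-509, 765], [-510, 766]]

tr Q = -1 and det Q = -2, so the characteristic polynomial is λ² − (-1)λ + (-2) with roots -2 and 1.
Eigenvectors give P = [[-1, 3], [-1, 2]] with P⁻¹ = [[2, -3], [1, -1]], and Q = P·diag(-2, 1)·P⁻¹.
Then Q^8 = P·diag(256, 1)·P⁻¹ = [[-256, 3], [-256, 2]] · [[2, -3], [1, -1]] = [[-509, 765], [-510, 766]].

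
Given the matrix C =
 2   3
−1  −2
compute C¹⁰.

[[1, 0], [0, 1]]

C² = I (check: tr C = 0 and det C = −1), so C¹⁰ = I since 10 is even.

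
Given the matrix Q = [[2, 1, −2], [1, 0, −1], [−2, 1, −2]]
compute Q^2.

[[9, 0, −1], [4, 0, 0], [1, −4, 7]]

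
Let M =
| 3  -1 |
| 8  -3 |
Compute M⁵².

[[1, 0], [0, 1]]

M² = I (check: tr M = 0 and det M = -1), so M⁵² = I since 52 is even.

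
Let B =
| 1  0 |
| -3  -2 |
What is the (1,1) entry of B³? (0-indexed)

-8

tr B = -1 and det B = -2, so the characteristic polynomial is λ² − (-1)λ + (-2) with roots 1 and -2.
Eigenvectors give P = [[-1, 0], [1, 1]] with P⁻¹ = [[-1, 0], [1, 1]], and B = P·diag(1, -2)·P⁻¹.
Then B³ = P·diag(1, -8)·P⁻¹ = [[-1, 0], [1, -8]] · [[-1, 0], [1, 1]] = [[1, 0], [-9, -8]].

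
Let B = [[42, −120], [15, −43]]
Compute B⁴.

tr B = −1 and det B = −6, so the characteristic polynomial is λ² − (−1)λ + (−6) with roots −3 and 2.
Eigenvectors give P = [[−8, 3], [−3, 1]] with P⁻¹ = [[1, −3], [3, −8]], and B = P·diag(−3, 2)·P⁻¹.
Then B⁴ = P·diag(81, 16)·P⁻¹ = [[−648, 48], [−243, 16]] · [[1, −3], [3, −8]] = [[−504, 1560], [−195, 601]].

[[−504, 1560], [−195, 601]]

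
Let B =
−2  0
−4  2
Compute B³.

tr B = 0 and det B = −4, so the characteristic polynomial is λ² − (0)λ + (−4) with roots 2 and −2.
Eigenvectors give P = [[0, 1], [−1, 1]] with P⁻¹ = [[1, −1], [1, 0]], and B = P·diag(2, −2)·P⁻¹.
Then B³ = P·diag(8, −8)·P⁻¹ = [[0, −8], [−8, −8]] · [[1, −1], [1, 0]] = [[−8, 0], [−16, 8]].

[[−8, 0], [−16, 8]]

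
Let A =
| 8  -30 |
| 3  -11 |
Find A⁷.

[[1142, -3810], [381, -1271]]

tr A = -3 and det A = 2, so the characteristic polynomial is λ² − (-3)λ + (2) with roots -2 and -1.
Eigenvectors give P = [[3, 10], [1, 3]] with P⁻¹ = [[-3, 10], [1, -3]], and A = P·diag(-2, -1)·P⁻¹.
Then A⁷ = P·diag(-128, -1)·P⁻¹ = [[-384, -10], [-128, -3]] · [[-3, 10], [1, -3]] = [[1142, -3810], [381, -1271]].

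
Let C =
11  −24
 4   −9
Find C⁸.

[[19681, −39360], [6560, −13119]]

tr C = 2 and det C = −3, so the characteristic polynomial is λ² − (2)λ + (−3) with roots 3 and −1.
Eigenvectors give P = [[3, −2], [1, −1]] with P⁻¹ = [[1, −2], [1, −3]], and C = P·diag(3, −1)·P⁻¹.
Then C⁸ = P·diag(6561, 1)·P⁻¹ = [[19683, −2], [6561, −1]] · [[1, −2], [1, −3]] = [[19681, −39360], [6560, −13119]].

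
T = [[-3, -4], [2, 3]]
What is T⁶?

T² = I (check: tr T = 0 and det T = -1), so T⁶ = I since 6 is even.

[[1, 0], [0, 1]]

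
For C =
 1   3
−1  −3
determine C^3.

[[4, 12], [−4, −12]]

C^2 = [[−2, −6], [2, 6]]
C^3 = [[4, 12], [−4, −12]]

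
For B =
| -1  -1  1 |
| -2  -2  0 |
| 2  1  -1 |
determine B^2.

[[5, 4, -2], [6, 6, -2], [-6, -5, 3]]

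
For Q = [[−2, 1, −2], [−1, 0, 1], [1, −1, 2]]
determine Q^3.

Q^2 = [[1, 0, 1], [3, −2, 4], [1, −1, 1]]
Q^3 = [[−1, 0, 0], [0, −1, 0], [0, 0, −1]]

[[−1, 0, 0], [0, −1, 0], [0, 0, −1]]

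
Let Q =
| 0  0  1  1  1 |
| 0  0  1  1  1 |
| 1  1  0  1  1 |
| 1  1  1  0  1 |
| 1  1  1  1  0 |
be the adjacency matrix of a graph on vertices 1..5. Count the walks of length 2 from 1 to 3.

2

The number of length-2 walks from vertex 1 to vertex 3 is entry (1,3) of Q², where Q is the adjacency matrix.
Q² = [[3, 3, 2, 2, 2], [3, 3, 2, 2, 2], [2, 2, 4, 3, 3], [2, 2, 3, 4, 3], [2, 2, 3, 3, 4]]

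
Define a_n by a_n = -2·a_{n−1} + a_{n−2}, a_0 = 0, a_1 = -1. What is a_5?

-29

With companion matrix M = [[-2, 1], [1, 0]], [a_n, a_{n−1}]ᵀ = M·[a_{n−1}, a_{n−2}]ᵀ, so [a_5, a_4]ᵀ = M^4·[a_1, a_0]ᵀ.
M^4 = [[29, -12], [-12, 5]], giving [a_5, a_4]ᵀ = [[-29], [12]].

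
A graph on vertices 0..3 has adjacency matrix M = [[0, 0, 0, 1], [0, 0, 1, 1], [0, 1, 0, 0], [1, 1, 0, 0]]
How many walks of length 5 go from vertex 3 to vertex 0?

The number of length-5 walks from vertex 3 to vertex 0 is entry (3,0) of M⁵, where M is the adjacency matrix.
M² = [[1, 1, 0, 0], [1, 2, 0, 0], [0, 0, 1, 1], [0, 0, 1, 2]]
M³ = [[0, 0, 1, 2], [0, 0, 2, 3], [1, 2, 0, 0], [2, 3, 0, 0]]
M⁴ = [[2, 3, 0, 0], [3, 5, 0, 0], [0, 0, 2, 3], [0, 0, 3, 5]]
M⁵ = [[0, 0, 3, 5], [0, 0, 5, 8], [3, 5, 0, 0], [5, 8, 0, 0]]

5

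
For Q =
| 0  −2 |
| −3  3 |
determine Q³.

Q² = [[6, −6], [−9, 15]]
Q³ = [[18, −30], [−45, 63]]

[[18, −30], [−45, 63]]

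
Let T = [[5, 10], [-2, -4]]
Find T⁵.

T² = T (a projection; rank 1, trace 1), so T⁵ = T.

[[5, 10], [-2, -4]]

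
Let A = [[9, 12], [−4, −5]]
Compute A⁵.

tr A = 4 and det A = 3, so the characteristic polynomial is λ² − (4)λ + (3) with roots 1 and 3.
Eigenvectors give P = [[−3, −2], [2, 1]] with P⁻¹ = [[1, 2], [−2, −3]], and A = P·diag(1, 3)·P⁻¹.
Then A⁵ = P·diag(1, 243)·P⁻¹ = [[−3, −486], [2, 243]] · [[1, 2], [−2, −3]] = [[969, 1452], [−484, −725]].

[[969, 1452], [−484, −725]]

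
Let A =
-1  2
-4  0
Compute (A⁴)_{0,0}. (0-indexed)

A² = [[-7, -2], [4, -8]]
A³ = [[15, -14], [28, 8]]
A⁴ = [[41, 30], [-60, 56]]

41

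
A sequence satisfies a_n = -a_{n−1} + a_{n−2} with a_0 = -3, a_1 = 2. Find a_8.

-81

With companion matrix A = [[-1, 1], [1, 0]], [a_n, a_{n−1}]ᵀ = A·[a_{n−1}, a_{n−2}]ᵀ, so [a_8, a_7]ᵀ = A^7·[a_1, a_0]ᵀ.
A^7 = [[-21, 13], [13, -8]], giving [a_8, a_7]ᵀ = [[-81], [50]].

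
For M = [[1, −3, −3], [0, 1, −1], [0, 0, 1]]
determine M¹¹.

M = I + N where N = [[0, −3, −3], [0, 0, −1], [0, 0, 0]] is strictly upper-triangular, so N³ = 0.
(I + N)¹¹ = I + 11·N + 55·N² = [[1, −33, 132], [0, 1, −11], [0, 0, 1]].

[[1, −33, 132], [0, 1, −11], [0, 0, 1]]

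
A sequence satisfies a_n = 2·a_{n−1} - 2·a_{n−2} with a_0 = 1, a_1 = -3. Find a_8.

With companion matrix M = [[2, -2], [1, 0]], [a_n, a_{n−1}]ᵀ = M·[a_{n−1}, a_{n−2}]ᵀ, so [a_8, a_7]ᵀ = M⁷·[a_1, a_0]ᵀ.
M⁷ = [[0, 16], [-8, 16]], giving [a_8, a_7]ᵀ = [[16], [40]].

16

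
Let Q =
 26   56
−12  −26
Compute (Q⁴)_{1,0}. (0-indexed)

tr Q = 0 and det Q = −4, so the characteristic polynomial is λ² − (0)λ + (−4) with roots 2 and −2.
Eigenvectors give P = [[7, −2], [−3, 1]] with P⁻¹ = [[1, 2], [3, 7]], and Q = P·diag(2, −2)·P⁻¹.
Then Q⁴ = P·diag(16, 16)·P⁻¹ = [[112, −32], [−48, 16]] · [[1, 2], [3, 7]] = [[16, 0], [0, 16]].

0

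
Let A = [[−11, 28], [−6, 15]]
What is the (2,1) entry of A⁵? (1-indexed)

−726

tr A = 4 and det A = 3, so the characteristic polynomial is λ² − (4)λ + (3) with roots 3 and 1.
Eigenvectors give P = [[−2, 7], [−1, 3]] with P⁻¹ = [[3, −7], [1, −2]], and A = P·diag(3, 1)·P⁻¹.
Then A⁵ = P·diag(243, 1)·P⁻¹ = [[−486, 7], [−243, 3]] · [[3, −7], [1, −2]] = [[−1451, 3388], [−726, 1695]].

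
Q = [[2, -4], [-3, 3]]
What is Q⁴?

Q² = [[16, -20], [-15, 21]]
Q³ = [[92, -124], [-93, 123]]
Q⁴ = [[556, -740], [-555, 741]]

[[556, -740], [-555, 741]]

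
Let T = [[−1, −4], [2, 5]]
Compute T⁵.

tr T = 4 and det T = 3, so the characteristic polynomial is λ² − (4)λ + (3) with roots 1 and 3.
Eigenvectors give P = [[−2, −1], [1, 1]] with P⁻¹ = [[−1, −1], [1, 2]], and T = P·diag(1, 3)·P⁻¹.
Then T⁵ = P·diag(1, 243)·P⁻¹ = [[−2, −243], [1, 243]] · [[−1, −1], [1, 2]] = [[−241, −484], [242, 485]].

[[−241, −484], [242, 485]]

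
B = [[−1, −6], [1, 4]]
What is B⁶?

[[−125, −378], [63, 190]]

tr B = 3 and det B = 2, so the characteristic polynomial is λ² − (3)λ + (2) with roots 2 and 1.
Eigenvectors give P = [[−2, 3], [1, −1]] with P⁻¹ = [[1, 3], [1, 2]], and B = P·diag(2, 1)·P⁻¹.
Then B⁶ = P·diag(64, 1)·P⁻¹ = [[−128, 3], [64, −1]] · [[1, 3], [1, 2]] = [[−125, −378], [63, 190]].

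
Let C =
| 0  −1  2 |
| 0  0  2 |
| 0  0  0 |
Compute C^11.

[[0, 0, 0], [0, 0, 0], [0, 0, 0]]

C is strictly triangular, hence nilpotent: C^3 = 0, so C^11 = 0.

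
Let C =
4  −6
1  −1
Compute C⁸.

tr C = 3 and det C = 2, so the characteristic polynomial is λ² − (3)λ + (2) with roots 2 and 1.
Eigenvectors give P = [[3, −2], [1, −1]] with P⁻¹ = [[1, −2], [1, −3]], and C = P·diag(2, 1)·P⁻¹.
Then C⁸ = P·diag(256, 1)·P⁻¹ = [[768, −2], [256, −1]] · [[1, −2], [1, −3]] = [[766, −1530], [255, −509]].

[[766, −1530], [255, −509]]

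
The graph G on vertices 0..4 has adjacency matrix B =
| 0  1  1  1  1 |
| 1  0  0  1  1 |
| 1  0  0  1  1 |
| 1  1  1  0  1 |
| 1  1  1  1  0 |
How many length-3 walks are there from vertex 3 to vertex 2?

The number of length-3 walks from vertex 3 to vertex 2 is entry (3,2) of B^3, where B is the adjacency matrix.
B^2 = [[4, 2, 2, 3, 3], [2, 3, 3, 2, 2], [2, 3, 3, 2, 2], [3, 2, 2, 4, 3], [3, 2, 2, 3, 4]]
B^3 = [[10, 10, 10, 11, 11], [10, 6, 6, 10, 10], [10, 6, 6, 10, 10], [11, 10, 10, 10, 11], [11, 10, 10, 11, 10]]

10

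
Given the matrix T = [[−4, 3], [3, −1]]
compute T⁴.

T² = [[25, −15], [−15, 10]]
T³ = [[−145, 90], [90, −55]]
T⁴ = [[850, −525], [−525, 325]]

[[850, −525], [−525, 325]]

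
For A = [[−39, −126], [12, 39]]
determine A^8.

tr A = 0 and det A = −9, so the characteristic polynomial is λ² − (0)λ + (−9) with roots 3 and −3.
Eigenvectors give P = [[−3, 7], [1, −2]] with P⁻¹ = [[2, 7], [1, 3]], and A = P·diag(3, −3)·P⁻¹.
Then A^8 = P·diag(6561, 6561)·P⁻¹ = [[−19683, 45927], [6561, −13122]] · [[2, 7], [1, 3]] = [[6561, 0], [0, 6561]].

[[6561, 0], [0, 6561]]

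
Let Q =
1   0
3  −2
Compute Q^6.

[[1, 0], [−63, 64]]

tr Q = −1 and det Q = −2, so the characteristic polynomial is λ² − (−1)λ + (−2) with roots −2 and 1.
Eigenvectors give P = [[0, 1], [−1, 1]] with P⁻¹ = [[1, −1], [1, 0]], and Q = P·diag(−2, 1)·P⁻¹.
Then Q^6 = P·diag(64, 1)·P⁻¹ = [[0, 1], [−64, 1]] · [[1, −1], [1, 0]] = [[1, 0], [−63, 64]].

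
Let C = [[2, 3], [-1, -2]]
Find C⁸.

[[1, 0], [0, 1]]

C² = I (check: tr C = 0 and det C = -1), so C⁸ = I since 8 is even.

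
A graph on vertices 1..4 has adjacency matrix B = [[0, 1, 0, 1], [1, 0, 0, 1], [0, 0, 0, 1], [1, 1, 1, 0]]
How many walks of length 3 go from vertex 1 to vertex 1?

2

The number of length-3 walks from vertex 1 to vertex 1 is entry (1,1) of B³, where B is the adjacency matrix.
B² = [[2, 1, 1, 1], [1, 2, 1, 1], [1, 1, 1, 0], [1, 1, 0, 3]]
B³ = [[2, 3, 1, 4], [3, 2, 1, 4], [1, 1, 0, 3], [4, 4, 3, 2]]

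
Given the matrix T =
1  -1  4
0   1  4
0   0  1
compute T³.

[[1, -3, 0], [0, 1, 12], [0, 0, 1]]

T = I + N where N = [[0, -1, 4], [0, 0, 4], [0, 0, 0]] is strictly upper-triangular, so N³ = 0.
(I + N)³ = I + 3·N + 3·N² = [[1, -3, 0], [0, 1, 12], [0, 0, 1]].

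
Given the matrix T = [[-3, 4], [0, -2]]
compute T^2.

[[9, -20], [0, 4]]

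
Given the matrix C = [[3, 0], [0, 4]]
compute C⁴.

C² = [[9, 0], [0, 16]]
C³ = [[27, 0], [0, 64]]
C⁴ = [[81, 0], [0, 256]]

[[81, 0], [0, 256]]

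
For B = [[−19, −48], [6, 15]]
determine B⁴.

tr B = −4 and det B = 3, so the characteristic polynomial is λ² − (−4)λ + (3) with roots −3 and −1.
Eigenvectors give P = [[−3, 8], [1, −3]] with P⁻¹ = [[−3, −8], [−1, −3]], and B = P·diag(−3, −1)·P⁻¹.
Then B⁴ = P·diag(81, 1)·P⁻¹ = [[−243, 8], [81, −3]] · [[−3, −8], [−1, −3]] = [[721, 1920], [−240, −639]].

[[721, 1920], [−240, −639]]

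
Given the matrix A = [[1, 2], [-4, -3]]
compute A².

[[-7, -4], [8, 1]]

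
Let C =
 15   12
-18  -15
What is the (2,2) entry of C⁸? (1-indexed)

6561

tr C = 0 and det C = -9, so the characteristic polynomial is λ² − (0)λ + (-9) with roots 3 and -3.
Eigenvectors give P = [[-1, -2], [1, 3]] with P⁻¹ = [[-3, -2], [1, 1]], and C = P·diag(3, -3)·P⁻¹.
Then C⁸ = P·diag(6561, 6561)·P⁻¹ = [[-6561, -13122], [6561, 19683]] · [[-3, -2], [1, 1]] = [[6561, 0], [0, 6561]].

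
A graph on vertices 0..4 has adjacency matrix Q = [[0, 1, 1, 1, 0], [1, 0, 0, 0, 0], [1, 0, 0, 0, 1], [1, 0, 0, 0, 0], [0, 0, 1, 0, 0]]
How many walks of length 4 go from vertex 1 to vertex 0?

The number of length-4 walks from vertex 1 to vertex 0 is entry (1,0) of Q⁴, where Q is the adjacency matrix.
Q² = [[3, 0, 0, 0, 1], [0, 1, 1, 1, 0], [0, 1, 2, 1, 0], [0, 1, 1, 1, 0], [1, 0, 0, 0, 1]]
Q³ = [[0, 3, 4, 3, 0], [3, 0, 0, 0, 1], [4, 0, 0, 0, 2], [3, 0, 0, 0, 1], [0, 1, 2, 1, 0]]
Q⁴ = [[10, 0, 0, 0, 4], [0, 3, 4, 3, 0], [0, 4, 6, 4, 0], [0, 3, 4, 3, 0], [4, 0, 0, 0, 2]]

0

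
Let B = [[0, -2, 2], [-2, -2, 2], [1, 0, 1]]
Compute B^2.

[[6, 4, -2], [6, 8, -6], [1, -2, 3]]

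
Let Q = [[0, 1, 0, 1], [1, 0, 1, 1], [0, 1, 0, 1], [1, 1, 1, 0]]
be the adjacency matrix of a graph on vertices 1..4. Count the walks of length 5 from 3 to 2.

The number of length-5 walks from vertex 3 to vertex 2 is entry (3,2) of Q⁵, where Q is the adjacency matrix.
Q² = [[2, 1, 2, 1], [1, 3, 1, 2], [2, 1, 2, 1], [1, 2, 1, 3]]
Q³ = [[2, 5, 2, 5], [5, 4, 5, 5], [2, 5, 2, 5], [5, 5, 5, 4]]
Q⁴ = [[10, 9, 10, 9], [9, 15, 9, 14], [10, 9, 10, 9], [9, 14, 9, 15]]
Q⁵ = [[18, 29, 18, 29], [29, 32, 29, 33], [18, 29, 18, 29], [29, 33, 29, 32]]

29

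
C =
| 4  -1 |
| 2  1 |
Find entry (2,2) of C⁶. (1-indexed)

-601

tr C = 5 and det C = 6, so the characteristic polynomial is λ² − (5)λ + (6) with roots 3 and 2.
Eigenvectors give P = [[1, -1], [1, -2]] with P⁻¹ = [[2, -1], [1, -1]], and C = P·diag(3, 2)·P⁻¹.
Then C⁶ = P·diag(729, 64)·P⁻¹ = [[729, -64], [729, -128]] · [[2, -1], [1, -1]] = [[1394, -665], [1330, -601]].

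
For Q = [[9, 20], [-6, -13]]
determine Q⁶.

[[-3639, -7280], [2184, 4369]]

tr Q = -4 and det Q = 3, so the characteristic polynomial is λ² − (-4)λ + (3) with roots -3 and -1.
Eigenvectors give P = [[-5, -2], [3, 1]] with P⁻¹ = [[1, 2], [-3, -5]], and Q = P·diag(-3, -1)·P⁻¹.
Then Q⁶ = P·diag(729, 1)·P⁻¹ = [[-3645, -2], [2187, 1]] · [[1, 2], [-3, -5]] = [[-3639, -7280], [2184, 4369]].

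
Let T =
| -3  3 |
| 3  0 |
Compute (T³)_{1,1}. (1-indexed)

T² = [[18, -9], [-9, 9]]
T³ = [[-81, 54], [54, -27]]

-81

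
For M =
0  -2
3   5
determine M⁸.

tr M = 5 and det M = 6, so the characteristic polynomial is λ² − (5)λ + (6) with roots 2 and 3.
Eigenvectors give P = [[1, 2], [-1, -3]] with P⁻¹ = [[3, 2], [-1, -1]], and M = P·diag(2, 3)·P⁻¹.
Then M⁸ = P·diag(256, 6561)·P⁻¹ = [[256, 13122], [-256, -19683]] · [[3, 2], [-1, -1]] = [[-12354, -12610], [18915, 19171]].

[[-12354, -12610], [18915, 19171]]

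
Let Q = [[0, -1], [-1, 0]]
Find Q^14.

[[1, 0], [0, 1]]

Q² = I (check: tr Q = 0 and det Q = -1), so Q^14 = I since 14 is even.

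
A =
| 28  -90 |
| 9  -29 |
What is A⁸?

tr A = -1 and det A = -2, so the characteristic polynomial is λ² − (-1)λ + (-2) with roots -2 and 1.
Eigenvectors give P = [[3, 10], [1, 3]] with P⁻¹ = [[-3, 10], [1, -3]], and A = P·diag(-2, 1)·P⁻¹.
Then A⁸ = P·diag(256, 1)·P⁻¹ = [[768, 10], [256, 3]] · [[-3, 10], [1, -3]] = [[-2294, 7650], [-765, 2551]].

[[-2294, 7650], [-765, 2551]]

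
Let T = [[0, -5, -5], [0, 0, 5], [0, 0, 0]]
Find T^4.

[[0, 0, 0], [0, 0, 0], [0, 0, 0]]

T is strictly triangular, hence nilpotent: T^3 = 0, so T^4 = 0.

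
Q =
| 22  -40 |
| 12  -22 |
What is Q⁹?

[[5632, -10240], [3072, -5632]]

tr Q = 0 and det Q = -4, so the characteristic polynomial is λ² − (0)λ + (-4) with roots -2 and 2.
Eigenvectors give P = [[-5, 2], [-3, 1]] with P⁻¹ = [[1, -2], [3, -5]], and Q = P·diag(-2, 2)·P⁻¹.
Then Q⁹ = P·diag(-512, 512)·P⁻¹ = [[2560, 1024], [1536, 512]] · [[1, -2], [3, -5]] = [[5632, -10240], [3072, -5632]].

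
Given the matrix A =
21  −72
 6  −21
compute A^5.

tr A = 0 and det A = −9, so the characteristic polynomial is λ² − (0)λ + (−9) with roots −3 and 3.
Eigenvectors give P = [[3, −4], [1, −1]] with P⁻¹ = [[−1, 4], [−1, 3]], and A = P·diag(−3, 3)·P⁻¹.
Then A^5 = P·diag(−243, 243)·P⁻¹ = [[−729, −972], [−243, −243]] · [[−1, 4], [−1, 3]] = [[1701, −5832], [486, −1701]].

[[1701, −5832], [486, −1701]]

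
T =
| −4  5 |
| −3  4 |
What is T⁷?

[[−4, 5], [−3, 4]]

T² = I (check: tr T = 0 and det T = −1), so T⁷ = T since 7 is odd.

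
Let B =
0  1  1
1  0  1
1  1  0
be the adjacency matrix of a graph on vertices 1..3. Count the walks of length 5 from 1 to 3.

11

The number of length-5 walks from vertex 1 to vertex 3 is entry (1,3) of B⁵, where B is the adjacency matrix.
B² = [[2, 1, 1], [1, 2, 1], [1, 1, 2]]
B³ = [[2, 3, 3], [3, 2, 3], [3, 3, 2]]
B⁴ = [[6, 5, 5], [5, 6, 5], [5, 5, 6]]
B⁵ = [[10, 11, 11], [11, 10, 11], [11, 11, 10]]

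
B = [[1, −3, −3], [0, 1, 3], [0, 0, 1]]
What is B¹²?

B = I + N where N = [[0, −3, −3], [0, 0, 3], [0, 0, 0]] is strictly upper-triangular, so N³ = 0.
(I + N)¹² = I + 12·N + 66·N² = [[1, −36, −630], [0, 1, 36], [0, 0, 1]].

[[1, −36, −630], [0, 1, 36], [0, 0, 1]]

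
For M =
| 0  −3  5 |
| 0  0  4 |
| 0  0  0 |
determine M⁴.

[[0, 0, 0], [0, 0, 0], [0, 0, 0]]

M is strictly triangular, hence nilpotent: M³ = 0, so M⁴ = 0.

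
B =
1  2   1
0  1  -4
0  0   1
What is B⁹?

B = I + N where N = [[0, 2, 1], [0, 0, -4], [0, 0, 0]] is strictly upper-triangular, so N³ = 0.
(I + N)⁹ = I + 9·N + 36·N² = [[1, 18, -279], [0, 1, -36], [0, 0, 1]].

[[1, 18, -279], [0, 1, -36], [0, 0, 1]]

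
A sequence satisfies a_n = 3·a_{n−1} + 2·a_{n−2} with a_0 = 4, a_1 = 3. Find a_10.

417845

With companion matrix M = [[3, 2], [1, 0]], [a_n, a_{n−1}]ᵀ = M·[a_{n−1}, a_{n−2}]ᵀ, so [a_10, a_9]ᵀ = M^9·[a_1, a_0]ᵀ.
M^9 = [[79647, 44726], [22363, 12558]], giving [a_10, a_9]ᵀ = [[417845], [117321]].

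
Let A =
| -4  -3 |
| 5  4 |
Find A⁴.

A² = I (check: tr A = 0 and det A = -1), so A⁴ = I since 4 is even.

[[1, 0], [0, 1]]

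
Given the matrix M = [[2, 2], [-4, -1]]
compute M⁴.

[[8, -22], [44, 41]]

M² = [[-4, 2], [-4, -7]]
M³ = [[-16, -10], [20, -1]]
M⁴ = [[8, -22], [44, 41]]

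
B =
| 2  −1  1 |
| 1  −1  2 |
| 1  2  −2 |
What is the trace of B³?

−40

B² = [[4, 1, −2], [3, 4, −5], [2, −7, 9]]
B³ = [[7, −9, 10], [5, −17, 21], [6, 23, −30]]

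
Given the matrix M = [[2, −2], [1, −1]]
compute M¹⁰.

[[2, −2], [1, −1]]

M² = M (a projection; rank 1, trace 1), so M¹⁰ = M.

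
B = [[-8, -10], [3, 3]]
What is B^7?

[[-12482, -20590], [6177, 10167]]

tr B = -5 and det B = 6, so the characteristic polynomial is λ² − (-5)λ + (6) with roots -3 and -2.
Eigenvectors give P = [[-2, -5], [1, 3]] with P⁻¹ = [[-3, -5], [1, 2]], and B = P·diag(-3, -2)·P⁻¹.
Then B^7 = P·diag(-2187, -128)·P⁻¹ = [[4374, 640], [-2187, -384]] · [[-3, -5], [1, 2]] = [[-12482, -20590], [6177, 10167]].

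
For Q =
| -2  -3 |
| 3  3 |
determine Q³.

[[1, 6], [-6, -9]]

Q² = [[-5, -3], [3, 0]]
Q³ = [[1, 6], [-6, -9]]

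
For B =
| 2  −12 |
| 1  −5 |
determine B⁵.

[[92, −372], [31, −125]]

tr B = −3 and det B = 2, so the characteristic polynomial is λ² − (−3)λ + (2) with roots −1 and −2.
Eigenvectors give P = [[−4, −3], [−1, −1]] with P⁻¹ = [[−1, 3], [1, −4]], and B = P·diag(−1, −2)·P⁻¹.
Then B⁵ = P·diag(−1, −32)·P⁻¹ = [[4, 96], [1, 32]] · [[−1, 3], [1, −4]] = [[92, −372], [31, −125]].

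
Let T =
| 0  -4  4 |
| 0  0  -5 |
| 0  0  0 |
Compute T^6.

[[0, 0, 0], [0, 0, 0], [0, 0, 0]]

T is strictly triangular, hence nilpotent: T^3 = 0, so T^6 = 0.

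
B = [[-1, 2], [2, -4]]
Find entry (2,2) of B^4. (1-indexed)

500

B^2 = [[5, -10], [-10, 20]]
B^3 = [[-25, 50], [50, -100]]
B^4 = [[125, -250], [-250, 500]]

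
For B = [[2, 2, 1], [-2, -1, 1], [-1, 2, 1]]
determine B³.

[[-15, 4, 8], [-2, -9, -6], [-12, -8, -7]]

B² = [[-1, 4, 5], [-3, -1, -2], [-7, -2, 2]]
B³ = [[-15, 4, 8], [-2, -9, -6], [-12, -8, -7]]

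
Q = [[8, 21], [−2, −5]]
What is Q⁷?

tr Q = 3 and det Q = 2, so the characteristic polynomial is λ² − (3)λ + (2) with roots 2 and 1.
Eigenvectors give P = [[7, −3], [−2, 1]] with P⁻¹ = [[1, 3], [2, 7]], and Q = P·diag(2, 1)·P⁻¹.
Then Q⁷ = P·diag(128, 1)·P⁻¹ = [[896, −3], [−256, 1]] · [[1, 3], [2, 7]] = [[890, 2667], [−254, −761]].

[[890, 2667], [−254, −761]]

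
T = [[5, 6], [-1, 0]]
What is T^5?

[[665, 1266], [-211, -390]]

tr T = 5 and det T = 6, so the characteristic polynomial is λ² − (5)λ + (6) with roots 3 and 2.
Eigenvectors give P = [[3, -2], [-1, 1]] with P⁻¹ = [[1, 2], [1, 3]], and T = P·diag(3, 2)·P⁻¹.
Then T^5 = P·diag(243, 32)·P⁻¹ = [[729, -64], [-243, 32]] · [[1, 2], [1, 3]] = [[665, 1266], [-211, -390]].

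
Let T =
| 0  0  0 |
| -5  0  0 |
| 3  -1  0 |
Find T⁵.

T is strictly triangular, hence nilpotent: T³ = 0, so T⁵ = 0.

[[0, 0, 0], [0, 0, 0], [0, 0, 0]]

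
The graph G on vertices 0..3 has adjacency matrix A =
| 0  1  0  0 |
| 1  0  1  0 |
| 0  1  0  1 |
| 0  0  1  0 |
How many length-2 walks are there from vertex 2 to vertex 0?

The number of length-2 walks from vertex 2 to vertex 0 is entry (2,0) of A², where A is the adjacency matrix.
A² = [[1, 0, 1, 0], [0, 2, 0, 1], [1, 0, 2, 0], [0, 1, 0, 1]]

1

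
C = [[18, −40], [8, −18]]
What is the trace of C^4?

32

tr C = 0 and det C = −4, so the characteristic polynomial is λ² − (0)λ + (−4) with roots 2 and −2.
Eigenvectors give P = [[5, 2], [2, 1]] with P⁻¹ = [[1, −2], [−2, 5]], and C = P·diag(2, −2)·P⁻¹.
Then C^4 = P·diag(16, 16)·P⁻¹ = [[80, 32], [32, 16]] · [[1, −2], [−2, 5]] = [[16, 0], [0, 16]].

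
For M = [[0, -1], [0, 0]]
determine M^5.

[[0, 0], [0, 0]]

M is strictly triangular, hence nilpotent: M^2 = 0, so M^5 = 0.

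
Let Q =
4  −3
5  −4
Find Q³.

[[4, −3], [5, −4]]

Q² = I (check: tr Q = 0 and det Q = −1), so Q³ = Q since 3 is odd.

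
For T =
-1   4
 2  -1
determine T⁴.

[[113, -144], [-72, 113]]

T² = [[9, -8], [-4, 9]]
T³ = [[-25, 44], [22, -25]]
T⁴ = [[113, -144], [-72, 113]]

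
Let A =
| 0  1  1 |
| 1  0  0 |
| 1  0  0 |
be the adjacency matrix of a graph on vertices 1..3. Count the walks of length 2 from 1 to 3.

0

The number of length-2 walks from vertex 1 to vertex 3 is entry (1,3) of A², where A is the adjacency matrix.
A² = [[2, 0, 0], [0, 1, 1], [0, 1, 1]]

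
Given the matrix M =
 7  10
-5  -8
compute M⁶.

tr M = -1 and det M = -6, so the characteristic polynomial is λ² − (-1)λ + (-6) with roots 2 and -3.
Eigenvectors give P = [[2, 1], [-1, -1]] with P⁻¹ = [[1, 1], [-1, -2]], and M = P·diag(2, -3)·P⁻¹.
Then M⁶ = P·diag(64, 729)·P⁻¹ = [[128, 729], [-64, -729]] · [[1, 1], [-1, -2]] = [[-601, -1330], [665, 1394]].

[[-601, -1330], [665, 1394]]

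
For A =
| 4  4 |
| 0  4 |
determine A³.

[[64, 192], [0, 64]]

A² = [[16, 32], [0, 16]]
A³ = [[64, 192], [0, 64]]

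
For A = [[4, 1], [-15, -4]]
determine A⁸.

A² = I (check: tr A = 0 and det A = -1), so A⁸ = I since 8 is even.

[[1, 0], [0, 1]]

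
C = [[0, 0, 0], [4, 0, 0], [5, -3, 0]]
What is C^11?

C is strictly triangular, hence nilpotent: C^3 = 0, so C^11 = 0.

[[0, 0, 0], [0, 0, 0], [0, 0, 0]]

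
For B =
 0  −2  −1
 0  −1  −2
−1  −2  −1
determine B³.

[[−5, −16, −14], [−4, −17, −16], [−6, −20, −19]]

B² = [[1, 4, 5], [2, 5, 4], [1, 6, 6]]
B³ = [[−5, −16, −14], [−4, −17, −16], [−6, −20, −19]]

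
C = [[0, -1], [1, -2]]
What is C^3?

[[2, -3], [3, -4]]

C^2 = [[-1, 2], [-2, 3]]
C^3 = [[2, -3], [3, -4]]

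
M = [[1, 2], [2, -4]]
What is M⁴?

M² = [[5, -6], [-6, 20]]
M³ = [[-7, 34], [34, -92]]
M⁴ = [[61, -150], [-150, 436]]

[[61, -150], [-150, 436]]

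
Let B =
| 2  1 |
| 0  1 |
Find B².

[[4, 3], [0, 1]]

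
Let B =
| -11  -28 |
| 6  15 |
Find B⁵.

[[-1451, -3388], [726, 1695]]

tr B = 4 and det B = 3, so the characteristic polynomial is λ² − (4)λ + (3) with roots 1 and 3.
Eigenvectors give P = [[7, -2], [-3, 1]] with P⁻¹ = [[1, 2], [3, 7]], and B = P·diag(1, 3)·P⁻¹.
Then B⁵ = P·diag(1, 243)·P⁻¹ = [[7, -486], [-3, 243]] · [[1, 2], [3, 7]] = [[-1451, -3388], [726, 1695]].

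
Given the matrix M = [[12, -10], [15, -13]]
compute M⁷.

tr M = -1 and det M = -6, so the characteristic polynomial is λ² − (-1)λ + (-6) with roots 2 and -3.
Eigenvectors give P = [[1, 2], [1, 3]] with P⁻¹ = [[3, -2], [-1, 1]], and M = P·diag(2, -3)·P⁻¹.
Then M⁷ = P·diag(128, -2187)·P⁻¹ = [[128, -4374], [128, -6561]] · [[3, -2], [-1, 1]] = [[4758, -4630], [6945, -6817]].

[[4758, -4630], [6945, -6817]]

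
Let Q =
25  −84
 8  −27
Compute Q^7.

tr Q = −2 and det Q = −3, so the characteristic polynomial is λ² − (−2)λ + (−3) with roots 1 and −3.
Eigenvectors give P = [[−7, −3], [−2, −1]] with P⁻¹ = [[−1, 3], [2, −7]], and Q = P·diag(1, −3)·P⁻¹.
Then Q^7 = P·diag(1, −2187)·P⁻¹ = [[−7, 6561], [−2, 2187]] · [[−1, 3], [2, −7]] = [[13129, −45948], [4376, −15315]].

[[13129, −45948], [4376, −15315]]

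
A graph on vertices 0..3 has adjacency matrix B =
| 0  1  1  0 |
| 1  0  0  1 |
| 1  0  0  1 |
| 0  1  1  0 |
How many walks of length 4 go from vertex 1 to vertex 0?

0

The number of length-4 walks from vertex 1 to vertex 0 is entry (1,0) of B⁴, where B is the adjacency matrix.
B² = [[2, 0, 0, 2], [0, 2, 2, 0], [0, 2, 2, 0], [2, 0, 0, 2]]
B³ = [[0, 4, 4, 0], [4, 0, 0, 4], [4, 0, 0, 4], [0, 4, 4, 0]]
B⁴ = [[8, 0, 0, 8], [0, 8, 8, 0], [0, 8, 8, 0], [8, 0, 0, 8]]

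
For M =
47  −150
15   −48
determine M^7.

[[20963, −69450], [6945, −23022]]

tr M = −1 and det M = −6, so the characteristic polynomial is λ² − (−1)λ + (−6) with roots 2 and −3.
Eigenvectors give P = [[10, 3], [3, 1]] with P⁻¹ = [[1, −3], [−3, 10]], and M = P·diag(2, −3)·P⁻¹.
Then M^7 = P·diag(128, −2187)·P⁻¹ = [[1280, −6561], [384, −2187]] · [[1, −3], [−3, 10]] = [[20963, −69450], [6945, −23022]].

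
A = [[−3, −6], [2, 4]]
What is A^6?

A² = A (a projection; rank 1, trace 1), so A^6 = A.

[[−3, −6], [2, 4]]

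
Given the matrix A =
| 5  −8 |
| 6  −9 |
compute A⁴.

[[−239, 320], [−240, 321]]

tr A = −4 and det A = 3, so the characteristic polynomial is λ² − (−4)λ + (3) with roots −3 and −1.
Eigenvectors give P = [[1, 4], [1, 3]] with P⁻¹ = [[−3, 4], [1, −1]], and A = P·diag(−3, −1)·P⁻¹.
Then A⁴ = P·diag(81, 1)·P⁻¹ = [[81, 4], [81, 3]] · [[−3, 4], [1, −1]] = [[−239, 320], [−240, 321]].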